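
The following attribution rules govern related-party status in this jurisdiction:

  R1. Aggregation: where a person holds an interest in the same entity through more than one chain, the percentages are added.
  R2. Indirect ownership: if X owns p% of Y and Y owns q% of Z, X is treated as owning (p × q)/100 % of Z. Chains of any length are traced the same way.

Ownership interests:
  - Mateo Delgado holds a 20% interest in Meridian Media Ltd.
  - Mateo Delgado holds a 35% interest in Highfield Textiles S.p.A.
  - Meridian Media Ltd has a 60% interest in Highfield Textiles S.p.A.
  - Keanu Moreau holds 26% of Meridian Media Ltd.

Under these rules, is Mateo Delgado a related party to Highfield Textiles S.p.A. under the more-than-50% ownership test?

No

Chain via Meridian Media Ltd (R2): 20% × 60% = 12% of Highfield Textiles S.p.A.
Direct interest in Highfield Textiles S.p.A: 35%.
Aggregating (R1): 12% + 35% = 47%.
47% does not exceed the 50% threshold, so Mateo is not a related party to Highfield Textiles S.p.A.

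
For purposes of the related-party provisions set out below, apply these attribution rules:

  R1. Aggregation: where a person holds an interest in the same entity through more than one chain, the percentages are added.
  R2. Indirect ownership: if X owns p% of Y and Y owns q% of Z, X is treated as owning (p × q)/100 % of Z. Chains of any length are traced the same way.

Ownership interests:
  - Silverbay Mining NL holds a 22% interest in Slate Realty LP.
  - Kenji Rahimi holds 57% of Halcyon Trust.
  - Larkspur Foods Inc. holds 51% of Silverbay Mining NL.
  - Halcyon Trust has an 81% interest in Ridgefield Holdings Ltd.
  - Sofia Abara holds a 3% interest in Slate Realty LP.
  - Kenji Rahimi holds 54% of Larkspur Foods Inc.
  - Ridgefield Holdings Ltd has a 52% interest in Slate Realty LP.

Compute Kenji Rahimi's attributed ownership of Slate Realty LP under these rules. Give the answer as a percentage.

30.0672%

Chain via Halcyon Trust → Ridgefield Holdings Ltd (R2): 57% × 81% × 52% = 24.0084% of Slate Realty LP.
Chain via Larkspur Foods Inc. → Silverbay Mining NL (R2): 54% × 51% × 22% = 6.0588% of Slate Realty LP.
Aggregating (R1): 24.0084% + 6.0588% = 30.0672%.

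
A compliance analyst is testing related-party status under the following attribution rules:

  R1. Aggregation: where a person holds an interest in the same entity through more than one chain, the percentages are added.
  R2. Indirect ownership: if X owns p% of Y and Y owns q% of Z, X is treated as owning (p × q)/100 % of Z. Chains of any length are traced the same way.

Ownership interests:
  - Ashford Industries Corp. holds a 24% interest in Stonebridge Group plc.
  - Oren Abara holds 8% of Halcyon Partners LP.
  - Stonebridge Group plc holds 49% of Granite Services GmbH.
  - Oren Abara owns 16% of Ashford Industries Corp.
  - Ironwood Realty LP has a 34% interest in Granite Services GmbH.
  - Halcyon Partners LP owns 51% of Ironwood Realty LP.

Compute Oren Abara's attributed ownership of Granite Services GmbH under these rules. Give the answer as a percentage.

3.2688%

Chain via Ashford Industries Corp. → Stonebridge Group plc (R2): 16% × 24% × 49% = 1.8816% of Granite Services GmbH.
Chain via Halcyon Partners LP → Ironwood Realty LP (R2): 8% × 51% × 34% = 1.3872% of Granite Services GmbH.
Aggregating (R1): 1.8816% + 1.3872% = 3.2688%.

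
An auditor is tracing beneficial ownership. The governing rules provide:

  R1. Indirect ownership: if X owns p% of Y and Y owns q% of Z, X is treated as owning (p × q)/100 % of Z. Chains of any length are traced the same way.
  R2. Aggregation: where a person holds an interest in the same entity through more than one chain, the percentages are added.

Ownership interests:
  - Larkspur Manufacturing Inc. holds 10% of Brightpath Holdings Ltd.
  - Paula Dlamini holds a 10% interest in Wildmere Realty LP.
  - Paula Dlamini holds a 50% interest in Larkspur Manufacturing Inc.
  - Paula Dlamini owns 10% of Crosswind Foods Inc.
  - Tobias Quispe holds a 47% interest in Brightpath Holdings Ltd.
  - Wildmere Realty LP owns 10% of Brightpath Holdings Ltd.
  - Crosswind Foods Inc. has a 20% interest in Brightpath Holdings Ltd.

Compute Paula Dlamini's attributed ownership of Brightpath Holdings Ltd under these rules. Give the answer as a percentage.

8%

Chain via Crosswind Foods Inc. (R1): 10% × 20% = 2% of Brightpath Holdings Ltd.
Chain via Larkspur Manufacturing Inc. (R1): 50% × 10% = 5% of Brightpath Holdings Ltd.
Chain via Wildmere Realty LP (R1): 10% × 10% = 1% of Brightpath Holdings Ltd.
Aggregating (R2): 2% + 5% + 1% = 8%.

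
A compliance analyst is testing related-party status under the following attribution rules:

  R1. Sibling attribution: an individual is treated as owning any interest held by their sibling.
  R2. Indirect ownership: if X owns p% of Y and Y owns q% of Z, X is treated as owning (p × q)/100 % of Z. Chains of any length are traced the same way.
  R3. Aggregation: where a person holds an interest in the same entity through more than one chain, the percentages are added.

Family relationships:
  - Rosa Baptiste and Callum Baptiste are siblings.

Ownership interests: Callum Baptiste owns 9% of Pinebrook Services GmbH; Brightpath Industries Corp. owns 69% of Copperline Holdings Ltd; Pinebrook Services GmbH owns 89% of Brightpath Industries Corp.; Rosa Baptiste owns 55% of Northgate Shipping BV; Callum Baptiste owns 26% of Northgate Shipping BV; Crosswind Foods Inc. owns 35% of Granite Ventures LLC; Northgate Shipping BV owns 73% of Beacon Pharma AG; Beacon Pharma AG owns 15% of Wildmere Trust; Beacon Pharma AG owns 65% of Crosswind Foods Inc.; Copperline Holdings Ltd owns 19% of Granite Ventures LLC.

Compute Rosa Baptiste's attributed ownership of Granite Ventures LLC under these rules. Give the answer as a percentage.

By sibling attribution (R1), Rosa Baptiste is treated as also owning Callum Baptiste's interest in Northgate Shipping BV, giving 55% + 26% = 81%.
By sibling attribution (R1), Rosa Baptiste is treated as owning Callum Baptiste's 9% interest in Pinebrook Services GmbH.
Chain via Northgate Shipping BV → Beacon Pharma AG → Crosswind Foods Inc. (R2): 81% × 73% × 65% × 35% = 13.452075% of Granite Ventures LLC.
Chain via Pinebrook Services GmbH → Brightpath Industries Corp. → Copperline Holdings Ltd (R2): 9% × 89% × 69% × 19% = 1.050111% of Granite Ventures LLC.
Aggregating (R3): 13.452075% + 1.050111% = 14.502186%.

14.502186%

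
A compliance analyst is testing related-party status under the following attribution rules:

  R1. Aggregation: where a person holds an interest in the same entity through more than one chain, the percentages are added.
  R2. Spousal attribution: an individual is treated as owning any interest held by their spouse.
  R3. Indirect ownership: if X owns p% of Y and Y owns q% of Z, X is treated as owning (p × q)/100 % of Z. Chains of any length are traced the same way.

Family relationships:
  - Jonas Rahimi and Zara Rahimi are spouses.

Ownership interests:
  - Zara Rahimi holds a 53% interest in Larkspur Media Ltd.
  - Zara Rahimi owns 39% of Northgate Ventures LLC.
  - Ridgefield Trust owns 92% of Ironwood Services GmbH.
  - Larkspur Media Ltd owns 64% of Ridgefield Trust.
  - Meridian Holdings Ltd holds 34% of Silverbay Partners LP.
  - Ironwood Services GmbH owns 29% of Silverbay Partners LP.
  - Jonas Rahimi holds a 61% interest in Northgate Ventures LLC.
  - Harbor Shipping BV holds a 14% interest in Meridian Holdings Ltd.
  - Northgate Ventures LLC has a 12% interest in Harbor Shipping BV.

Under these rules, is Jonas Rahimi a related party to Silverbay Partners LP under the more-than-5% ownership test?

By spousal attribution (R2), Jonas Rahimi is treated as also owning Zara Rahimi's interest in Northgate Ventures LLC, giving 61% + 39% = 100%.
By spousal attribution (R2), Jonas Rahimi is treated as owning Zara Rahimi's 53% interest in Larkspur Media Ltd.
Chain via Northgate Ventures LLC → Harbor Shipping BV → Meridian Holdings Ltd (R3): 100% × 12% × 14% × 34% = 0.5712% of Silverbay Partners LP.
Chain via Larkspur Media Ltd → Ridgefield Trust → Ironwood Services GmbH (R3): 53% × 64% × 92% × 29% = 9.049856% of Silverbay Partners LP.
Aggregating (R1): 0.5712% + 9.049856% = 9.621056%.
9.621056% exceeds the 5% threshold, so Jonas is a related party to Silverbay Partners LP.

Yes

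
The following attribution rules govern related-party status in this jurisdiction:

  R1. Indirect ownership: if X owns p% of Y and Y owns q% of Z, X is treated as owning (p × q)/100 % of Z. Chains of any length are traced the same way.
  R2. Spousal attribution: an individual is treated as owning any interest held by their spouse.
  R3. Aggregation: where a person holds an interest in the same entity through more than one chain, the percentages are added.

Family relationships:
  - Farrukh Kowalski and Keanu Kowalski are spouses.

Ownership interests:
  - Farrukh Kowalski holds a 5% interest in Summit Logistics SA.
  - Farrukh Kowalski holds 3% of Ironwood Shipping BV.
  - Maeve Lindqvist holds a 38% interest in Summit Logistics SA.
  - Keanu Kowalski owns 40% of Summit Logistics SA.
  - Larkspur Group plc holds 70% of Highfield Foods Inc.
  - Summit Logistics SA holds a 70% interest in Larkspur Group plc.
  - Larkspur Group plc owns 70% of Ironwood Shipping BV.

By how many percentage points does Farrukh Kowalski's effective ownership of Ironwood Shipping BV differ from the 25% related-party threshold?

By spousal attribution (R2), Farrukh Kowalski is treated as also owning Keanu Kowalski's interest in Summit Logistics SA, giving 5% + 40% = 45%.
Chain via Summit Logistics SA → Larkspur Group plc (R1): 45% × 70% × 70% = 22.05% of Ironwood Shipping BV.
Direct interest in Ironwood Shipping BV: 3%.
Aggregating (R3): 22.05% + 3% = 25.05%.
25.05% exceeds the 25% threshold by 0.05 percentage points.

0.05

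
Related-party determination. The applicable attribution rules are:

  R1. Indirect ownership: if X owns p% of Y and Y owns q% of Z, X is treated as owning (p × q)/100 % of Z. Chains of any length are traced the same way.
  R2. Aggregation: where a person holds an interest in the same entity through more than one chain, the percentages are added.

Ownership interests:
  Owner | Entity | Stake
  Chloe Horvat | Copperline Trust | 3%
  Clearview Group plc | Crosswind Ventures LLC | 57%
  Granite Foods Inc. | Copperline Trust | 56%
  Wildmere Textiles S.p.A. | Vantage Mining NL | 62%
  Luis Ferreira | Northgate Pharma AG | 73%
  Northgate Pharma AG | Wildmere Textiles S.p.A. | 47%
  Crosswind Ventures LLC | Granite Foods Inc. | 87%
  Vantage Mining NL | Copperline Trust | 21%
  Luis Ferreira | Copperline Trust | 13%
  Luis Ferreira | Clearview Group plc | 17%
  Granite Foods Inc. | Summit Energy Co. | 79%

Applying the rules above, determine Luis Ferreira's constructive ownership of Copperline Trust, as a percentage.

Chain via Northgate Pharma AG → Wildmere Textiles S.p.A. → Vantage Mining NL (R1): 73% × 47% × 62% × 21% = 4.467162% of Copperline Trust.
Chain via Clearview Group plc → Crosswind Ventures LLC → Granite Foods Inc. (R1): 17% × 57% × 87% × 56% = 4.720968% of Copperline Trust.
Direct interest in Copperline Trust: 13%.
Aggregating (R2): 4.467162% + 4.720968% + 13% = 22.18813%.

22.18813%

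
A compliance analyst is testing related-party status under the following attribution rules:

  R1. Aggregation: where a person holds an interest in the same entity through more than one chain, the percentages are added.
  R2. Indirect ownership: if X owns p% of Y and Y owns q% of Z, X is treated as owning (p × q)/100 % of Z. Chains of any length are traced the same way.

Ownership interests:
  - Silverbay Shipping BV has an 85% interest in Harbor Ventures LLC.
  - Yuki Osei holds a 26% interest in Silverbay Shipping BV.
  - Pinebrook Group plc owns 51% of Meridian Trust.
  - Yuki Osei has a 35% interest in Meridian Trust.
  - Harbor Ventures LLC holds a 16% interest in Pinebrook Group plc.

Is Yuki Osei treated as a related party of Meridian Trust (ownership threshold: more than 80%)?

Chain via Silverbay Shipping BV → Harbor Ventures LLC → Pinebrook Group plc (R2): 26% × 85% × 16% × 51% = 1.80336% of Meridian Trust.
Direct interest in Meridian Trust: 35%.
Aggregating (R1): 1.80336% + 35% = 36.80336%.
36.80336% does not exceed the 80% threshold, so Yuki is not a related party to Meridian Trust.

No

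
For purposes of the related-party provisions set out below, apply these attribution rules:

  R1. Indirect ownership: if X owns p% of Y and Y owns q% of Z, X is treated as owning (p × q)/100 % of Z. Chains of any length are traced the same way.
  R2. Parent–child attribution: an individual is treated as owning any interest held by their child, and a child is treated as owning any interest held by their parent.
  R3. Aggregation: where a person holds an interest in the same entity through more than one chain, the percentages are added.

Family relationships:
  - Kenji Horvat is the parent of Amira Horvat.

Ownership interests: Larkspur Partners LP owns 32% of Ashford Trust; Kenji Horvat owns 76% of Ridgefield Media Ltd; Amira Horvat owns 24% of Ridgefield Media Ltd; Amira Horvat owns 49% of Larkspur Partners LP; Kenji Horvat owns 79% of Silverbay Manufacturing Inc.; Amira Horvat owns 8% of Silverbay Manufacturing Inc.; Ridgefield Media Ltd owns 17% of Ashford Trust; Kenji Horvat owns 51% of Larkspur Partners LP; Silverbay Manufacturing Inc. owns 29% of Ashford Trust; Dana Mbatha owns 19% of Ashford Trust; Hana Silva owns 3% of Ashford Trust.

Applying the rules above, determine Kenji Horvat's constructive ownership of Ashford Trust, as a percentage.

74.23%

By parent–child attribution (R2), Kenji Horvat is treated as also owning Amira Horvat's interest in Larkspur Partners LP, giving 51% + 49% = 100%.
By parent–child attribution (R2), Kenji Horvat is treated as also owning Amira Horvat's interest in Silverbay Manufacturing Inc, giving 79% + 8% = 87%.
By parent–child attribution (R2), Kenji Horvat is treated as also owning Amira Horvat's interest in Ridgefield Media Ltd, giving 76% + 24% = 100%.
Chain via Larkspur Partners LP (R1): 100% × 32% = 32% of Ashford Trust.
Chain via Silverbay Manufacturing Inc. (R1): 87% × 29% = 25.23% of Ashford Trust.
Chain via Ridgefield Media Ltd (R1): 100% × 17% = 17% of Ashford Trust.
Aggregating (R3): 32% + 25.23% + 17% = 74.23%.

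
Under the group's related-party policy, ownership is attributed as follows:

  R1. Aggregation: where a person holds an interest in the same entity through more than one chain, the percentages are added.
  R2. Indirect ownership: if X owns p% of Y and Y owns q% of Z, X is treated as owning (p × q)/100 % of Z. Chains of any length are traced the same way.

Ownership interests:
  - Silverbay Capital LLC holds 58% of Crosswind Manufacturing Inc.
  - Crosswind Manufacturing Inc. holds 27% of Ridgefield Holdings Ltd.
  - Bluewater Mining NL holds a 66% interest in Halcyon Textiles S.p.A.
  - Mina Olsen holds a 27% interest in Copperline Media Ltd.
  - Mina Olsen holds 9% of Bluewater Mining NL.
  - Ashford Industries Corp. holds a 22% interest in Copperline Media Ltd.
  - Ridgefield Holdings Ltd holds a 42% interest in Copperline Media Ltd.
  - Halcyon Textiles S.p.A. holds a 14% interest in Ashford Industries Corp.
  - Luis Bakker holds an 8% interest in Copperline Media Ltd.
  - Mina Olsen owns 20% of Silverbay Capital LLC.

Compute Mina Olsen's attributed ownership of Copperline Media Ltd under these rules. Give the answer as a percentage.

Chain via Silverbay Capital LLC → Crosswind Manufacturing Inc. → Ridgefield Holdings Ltd (R2): 20% × 58% × 27% × 42% = 1.31544% of Copperline Media Ltd.
Chain via Bluewater Mining NL → Halcyon Textiles S.p.A. → Ashford Industries Corp. (R2): 9% × 66% × 14% × 22% = 0.182952% of Copperline Media Ltd.
Direct interest in Copperline Media Ltd: 27%.
Aggregating (R1): 1.31544% + 0.182952% + 27% = 28.498392%.

28.498392%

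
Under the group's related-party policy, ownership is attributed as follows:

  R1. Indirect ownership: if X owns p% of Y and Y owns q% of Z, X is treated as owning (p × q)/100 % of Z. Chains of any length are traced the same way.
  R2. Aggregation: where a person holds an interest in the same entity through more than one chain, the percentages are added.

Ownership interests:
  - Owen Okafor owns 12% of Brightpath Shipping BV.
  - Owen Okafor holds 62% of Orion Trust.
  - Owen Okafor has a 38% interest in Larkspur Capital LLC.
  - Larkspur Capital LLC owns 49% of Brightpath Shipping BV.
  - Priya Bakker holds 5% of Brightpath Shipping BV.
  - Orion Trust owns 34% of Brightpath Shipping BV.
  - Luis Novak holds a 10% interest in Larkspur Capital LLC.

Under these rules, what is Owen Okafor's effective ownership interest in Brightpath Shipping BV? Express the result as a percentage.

51.7%

Chain via Orion Trust (R1): 62% × 34% = 21.08% of Brightpath Shipping BV.
Chain via Larkspur Capital LLC (R1): 38% × 49% = 18.62% of Brightpath Shipping BV.
Direct interest in Brightpath Shipping BV: 12%.
Aggregating (R2): 21.08% + 18.62% + 12% = 51.7%.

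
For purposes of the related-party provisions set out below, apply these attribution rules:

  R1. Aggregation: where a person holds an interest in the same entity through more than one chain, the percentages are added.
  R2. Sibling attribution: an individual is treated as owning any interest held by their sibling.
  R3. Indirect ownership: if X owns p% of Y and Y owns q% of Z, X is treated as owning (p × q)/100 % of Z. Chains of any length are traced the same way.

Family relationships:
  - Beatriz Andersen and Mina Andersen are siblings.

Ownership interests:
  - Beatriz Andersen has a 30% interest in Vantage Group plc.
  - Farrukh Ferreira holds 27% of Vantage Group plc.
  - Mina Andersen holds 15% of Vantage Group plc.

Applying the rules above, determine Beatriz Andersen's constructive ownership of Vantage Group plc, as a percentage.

By sibling attribution (R2), Beatriz Andersen is treated as also owning Mina Andersen's interest in Vantage Group plc, giving 30% + 15% = 45%.
Direct interest in Vantage Group plc: 45%.

45%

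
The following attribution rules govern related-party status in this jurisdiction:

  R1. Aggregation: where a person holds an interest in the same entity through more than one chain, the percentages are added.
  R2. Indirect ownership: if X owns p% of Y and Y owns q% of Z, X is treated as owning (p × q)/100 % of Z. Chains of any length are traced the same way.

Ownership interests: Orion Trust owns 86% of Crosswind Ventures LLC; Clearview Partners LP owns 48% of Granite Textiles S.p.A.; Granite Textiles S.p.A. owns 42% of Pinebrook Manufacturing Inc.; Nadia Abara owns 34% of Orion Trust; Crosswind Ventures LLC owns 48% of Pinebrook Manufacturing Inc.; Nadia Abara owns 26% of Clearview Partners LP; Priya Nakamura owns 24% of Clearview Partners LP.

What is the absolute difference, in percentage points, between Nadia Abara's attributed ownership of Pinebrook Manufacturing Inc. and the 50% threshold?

30.7232

Chain via Clearview Partners LP → Granite Textiles S.p.A. (R2): 26% × 48% × 42% = 5.2416% of Pinebrook Manufacturing Inc.
Chain via Orion Trust → Crosswind Ventures LLC (R2): 34% × 86% × 48% = 14.0352% of Pinebrook Manufacturing Inc.
Aggregating (R1): 5.2416% + 14.0352% = 19.2768%.
19.2768% falls short of the 50% threshold by 30.7232 percentage points.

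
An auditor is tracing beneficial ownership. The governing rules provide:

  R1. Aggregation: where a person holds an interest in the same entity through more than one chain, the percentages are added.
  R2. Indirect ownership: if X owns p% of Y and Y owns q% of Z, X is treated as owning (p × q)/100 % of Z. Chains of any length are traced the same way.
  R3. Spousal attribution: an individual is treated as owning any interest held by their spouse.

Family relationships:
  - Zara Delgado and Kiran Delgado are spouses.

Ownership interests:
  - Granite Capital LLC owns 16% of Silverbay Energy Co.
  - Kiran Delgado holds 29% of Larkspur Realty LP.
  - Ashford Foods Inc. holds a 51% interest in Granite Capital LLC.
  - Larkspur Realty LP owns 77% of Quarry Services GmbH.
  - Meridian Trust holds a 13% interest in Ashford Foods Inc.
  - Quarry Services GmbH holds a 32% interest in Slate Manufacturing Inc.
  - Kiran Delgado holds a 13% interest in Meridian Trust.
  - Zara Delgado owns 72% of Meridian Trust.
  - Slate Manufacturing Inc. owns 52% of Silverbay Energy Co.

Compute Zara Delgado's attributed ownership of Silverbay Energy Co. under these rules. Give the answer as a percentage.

By spousal attribution (R3), Zara Delgado is treated as also owning Kiran Delgado's interest in Meridian Trust, giving 72% + 13% = 85%.
By spousal attribution (R3), Zara Delgado is treated as owning Kiran Delgado's 29% interest in Larkspur Realty LP.
Chain via Meridian Trust → Ashford Foods Inc. → Granite Capital LLC (R2): 85% × 13% × 51% × 16% = 0.90168% of Silverbay Energy Co.
Chain via Larkspur Realty LP → Quarry Services GmbH → Slate Manufacturing Inc. (R2): 29% × 77% × 32% × 52% = 3.715712% of Silverbay Energy Co.
Aggregating (R1): 0.90168% + 3.715712% = 4.617392%.

4.617392%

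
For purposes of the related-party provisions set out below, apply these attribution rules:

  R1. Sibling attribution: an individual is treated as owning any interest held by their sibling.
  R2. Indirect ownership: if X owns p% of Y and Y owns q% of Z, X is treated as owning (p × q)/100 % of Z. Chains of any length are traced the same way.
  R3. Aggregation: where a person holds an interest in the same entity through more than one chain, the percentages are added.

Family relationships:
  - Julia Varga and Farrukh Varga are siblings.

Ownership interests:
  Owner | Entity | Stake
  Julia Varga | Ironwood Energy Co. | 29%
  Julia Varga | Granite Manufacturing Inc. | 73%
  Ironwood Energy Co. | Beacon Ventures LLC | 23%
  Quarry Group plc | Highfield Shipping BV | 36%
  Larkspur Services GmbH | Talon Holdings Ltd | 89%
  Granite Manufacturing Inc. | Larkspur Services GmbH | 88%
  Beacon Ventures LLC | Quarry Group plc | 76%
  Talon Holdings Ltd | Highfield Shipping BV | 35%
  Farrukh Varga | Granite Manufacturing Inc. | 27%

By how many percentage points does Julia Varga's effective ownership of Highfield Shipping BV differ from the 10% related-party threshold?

By sibling attribution (R1), Julia Varga is treated as also owning Farrukh Varga's interest in Granite Manufacturing Inc, giving 73% + 27% = 100%.
Chain via Granite Manufacturing Inc. → Larkspur Services GmbH → Talon Holdings Ltd (R2): 100% × 88% × 89% × 35% = 27.412% of Highfield Shipping BV.
Chain via Ironwood Energy Co. → Beacon Ventures LLC → Quarry Group plc (R2): 29% × 23% × 76% × 36% = 1.824912% of Highfield Shipping BV.
Aggregating (R3): 27.412% + 1.824912% = 29.236912%.
29.236912% exceeds the 10% threshold by 19.236912 percentage points.

19.236912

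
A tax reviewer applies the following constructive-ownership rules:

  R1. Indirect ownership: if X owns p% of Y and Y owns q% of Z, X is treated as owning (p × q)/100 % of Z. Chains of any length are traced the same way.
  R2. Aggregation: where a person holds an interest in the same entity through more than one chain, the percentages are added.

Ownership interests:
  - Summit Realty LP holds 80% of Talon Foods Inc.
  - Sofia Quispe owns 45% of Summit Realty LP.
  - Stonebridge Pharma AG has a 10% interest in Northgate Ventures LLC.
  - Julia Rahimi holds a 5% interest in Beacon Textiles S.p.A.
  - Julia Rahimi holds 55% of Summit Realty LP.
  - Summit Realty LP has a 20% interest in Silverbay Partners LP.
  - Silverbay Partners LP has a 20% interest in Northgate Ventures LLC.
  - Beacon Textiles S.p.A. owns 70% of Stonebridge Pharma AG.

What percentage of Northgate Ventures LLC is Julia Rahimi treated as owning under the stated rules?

Chain via Summit Realty LP → Silverbay Partners LP (R1): 55% × 20% × 20% = 2.2% of Northgate Ventures LLC.
Chain via Beacon Textiles S.p.A. → Stonebridge Pharma AG (R1): 5% × 70% × 10% = 0.35% of Northgate Ventures LLC.
Aggregating (R2): 2.2% + 0.35% = 2.55%.

2.55%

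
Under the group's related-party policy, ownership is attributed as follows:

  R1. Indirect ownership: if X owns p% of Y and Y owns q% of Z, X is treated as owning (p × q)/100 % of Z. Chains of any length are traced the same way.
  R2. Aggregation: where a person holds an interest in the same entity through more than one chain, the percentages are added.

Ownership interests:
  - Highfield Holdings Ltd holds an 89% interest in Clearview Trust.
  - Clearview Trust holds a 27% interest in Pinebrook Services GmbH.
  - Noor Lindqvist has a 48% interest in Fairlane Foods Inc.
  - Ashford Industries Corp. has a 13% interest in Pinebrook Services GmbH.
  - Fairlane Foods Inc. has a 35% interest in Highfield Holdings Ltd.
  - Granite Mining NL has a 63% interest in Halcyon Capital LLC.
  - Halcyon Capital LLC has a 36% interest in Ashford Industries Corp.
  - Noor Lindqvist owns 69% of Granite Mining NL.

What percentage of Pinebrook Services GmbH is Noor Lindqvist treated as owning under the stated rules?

6.071436%

Chain via Fairlane Foods Inc. → Highfield Holdings Ltd → Clearview Trust (R1): 48% × 35% × 89% × 27% = 4.03704% of Pinebrook Services GmbH.
Chain via Granite Mining NL → Halcyon Capital LLC → Ashford Industries Corp. (R1): 69% × 63% × 36% × 13% = 2.034396% of Pinebrook Services GmbH.
Aggregating (R2): 4.03704% + 2.034396% = 6.071436%.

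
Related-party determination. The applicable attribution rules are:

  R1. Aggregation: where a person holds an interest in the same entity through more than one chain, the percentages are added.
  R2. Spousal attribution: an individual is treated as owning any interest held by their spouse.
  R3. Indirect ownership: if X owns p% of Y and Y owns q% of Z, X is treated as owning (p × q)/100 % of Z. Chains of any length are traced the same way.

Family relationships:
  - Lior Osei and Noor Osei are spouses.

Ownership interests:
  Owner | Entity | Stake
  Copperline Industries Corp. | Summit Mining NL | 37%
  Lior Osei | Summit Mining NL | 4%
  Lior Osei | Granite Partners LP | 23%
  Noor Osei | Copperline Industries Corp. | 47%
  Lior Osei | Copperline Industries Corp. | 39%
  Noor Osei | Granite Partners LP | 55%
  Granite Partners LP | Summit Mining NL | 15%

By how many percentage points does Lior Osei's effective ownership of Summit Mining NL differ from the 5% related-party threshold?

42.52

By spousal attribution (R2), Lior Osei is treated as also owning Noor Osei's interest in Copperline Industries Corp, giving 39% + 47% = 86%.
By spousal attribution (R2), Lior Osei is treated as also owning Noor Osei's interest in Granite Partners LP, giving 23% + 55% = 78%.
Chain via Copperline Industries Corp. (R3): 86% × 37% = 31.82% of Summit Mining NL.
Chain via Granite Partners LP (R3): 78% × 15% = 11.7% of Summit Mining NL.
Direct interest in Summit Mining NL: 4%.
Aggregating (R1): 31.82% + 11.7% + 4% = 47.52%.
47.52% exceeds the 5% threshold by 42.52 percentage points.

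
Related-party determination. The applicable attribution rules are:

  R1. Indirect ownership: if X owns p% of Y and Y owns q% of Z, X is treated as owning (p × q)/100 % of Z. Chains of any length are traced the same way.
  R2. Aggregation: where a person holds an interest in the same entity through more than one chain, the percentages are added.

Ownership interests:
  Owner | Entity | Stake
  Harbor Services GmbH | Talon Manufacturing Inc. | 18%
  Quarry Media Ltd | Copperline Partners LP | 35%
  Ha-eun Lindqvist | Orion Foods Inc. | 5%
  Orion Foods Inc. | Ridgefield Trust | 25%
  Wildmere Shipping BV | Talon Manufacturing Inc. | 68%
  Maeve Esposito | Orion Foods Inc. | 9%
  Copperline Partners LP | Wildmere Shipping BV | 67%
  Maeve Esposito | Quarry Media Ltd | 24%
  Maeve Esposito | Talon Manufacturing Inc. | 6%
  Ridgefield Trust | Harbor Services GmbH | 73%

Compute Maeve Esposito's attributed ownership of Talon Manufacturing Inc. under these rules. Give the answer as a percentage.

10.12269%

Chain via Orion Foods Inc. → Ridgefield Trust → Harbor Services GmbH (R1): 9% × 25% × 73% × 18% = 0.29565% of Talon Manufacturing Inc.
Chain via Quarry Media Ltd → Copperline Partners LP → Wildmere Shipping BV (R1): 24% × 35% × 67% × 68% = 3.82704% of Talon Manufacturing Inc.
Direct interest in Talon Manufacturing Inc: 6%.
Aggregating (R2): 0.29565% + 3.82704% + 6% = 10.12269%.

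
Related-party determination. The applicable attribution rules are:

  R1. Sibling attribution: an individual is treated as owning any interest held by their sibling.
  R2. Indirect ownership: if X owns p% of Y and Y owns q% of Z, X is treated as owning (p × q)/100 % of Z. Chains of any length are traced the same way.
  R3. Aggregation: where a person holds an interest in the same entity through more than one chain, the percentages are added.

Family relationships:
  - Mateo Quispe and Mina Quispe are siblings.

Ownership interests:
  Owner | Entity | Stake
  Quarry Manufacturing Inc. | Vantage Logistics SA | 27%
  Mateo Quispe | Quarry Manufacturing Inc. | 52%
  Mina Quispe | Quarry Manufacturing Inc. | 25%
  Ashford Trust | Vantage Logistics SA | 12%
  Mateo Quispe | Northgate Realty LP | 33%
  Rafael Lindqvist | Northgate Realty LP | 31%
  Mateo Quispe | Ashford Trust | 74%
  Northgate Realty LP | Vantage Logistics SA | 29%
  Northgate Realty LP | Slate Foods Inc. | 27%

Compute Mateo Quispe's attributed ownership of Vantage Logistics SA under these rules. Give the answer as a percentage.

By sibling attribution (R1), Mateo Quispe is treated as also owning Mina Quispe's interest in Quarry Manufacturing Inc, giving 52% + 25% = 77%.
Chain via Quarry Manufacturing Inc. (R2): 77% × 27% = 20.79% of Vantage Logistics SA.
Chain via Ashford Trust (R2): 74% × 12% = 8.88% of Vantage Logistics SA.
Chain via Northgate Realty LP (R2): 33% × 29% = 9.57% of Vantage Logistics SA.
Aggregating (R3): 20.79% + 8.88% + 9.57% = 39.24%.

39.24%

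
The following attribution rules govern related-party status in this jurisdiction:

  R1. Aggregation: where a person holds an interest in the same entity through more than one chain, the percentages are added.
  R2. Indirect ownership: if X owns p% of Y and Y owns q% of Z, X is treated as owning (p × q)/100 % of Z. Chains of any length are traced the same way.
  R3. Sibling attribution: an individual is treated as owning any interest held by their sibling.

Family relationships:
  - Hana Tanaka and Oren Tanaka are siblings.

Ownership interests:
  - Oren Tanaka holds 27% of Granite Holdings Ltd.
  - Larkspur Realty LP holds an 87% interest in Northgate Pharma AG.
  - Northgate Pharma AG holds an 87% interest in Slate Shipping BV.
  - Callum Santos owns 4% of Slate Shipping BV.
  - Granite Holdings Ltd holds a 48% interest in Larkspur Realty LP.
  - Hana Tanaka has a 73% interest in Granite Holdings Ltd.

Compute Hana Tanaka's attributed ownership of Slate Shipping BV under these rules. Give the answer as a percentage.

By sibling attribution (R3), Hana Tanaka is treated as also owning Oren Tanaka's interest in Granite Holdings Ltd, giving 73% + 27% = 100%.
Chain via Granite Holdings Ltd → Larkspur Realty LP → Northgate Pharma AG (R2): 100% × 48% × 87% × 87% = 36.3312% of Slate Shipping BV.

36.3312%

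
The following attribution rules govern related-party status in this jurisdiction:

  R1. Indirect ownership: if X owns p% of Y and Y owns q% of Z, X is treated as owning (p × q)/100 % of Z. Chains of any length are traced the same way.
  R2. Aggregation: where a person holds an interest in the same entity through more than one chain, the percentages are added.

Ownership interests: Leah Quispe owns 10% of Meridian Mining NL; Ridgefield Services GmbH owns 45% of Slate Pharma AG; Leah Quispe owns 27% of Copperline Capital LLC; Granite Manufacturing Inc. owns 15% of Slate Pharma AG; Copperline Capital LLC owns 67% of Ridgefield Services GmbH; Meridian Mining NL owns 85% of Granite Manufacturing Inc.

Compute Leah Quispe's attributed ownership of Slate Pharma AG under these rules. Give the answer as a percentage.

9.4155%

Chain via Copperline Capital LLC → Ridgefield Services GmbH (R1): 27% × 67% × 45% = 8.1405% of Slate Pharma AG.
Chain via Meridian Mining NL → Granite Manufacturing Inc. (R1): 10% × 85% × 15% = 1.275% of Slate Pharma AG.
Aggregating (R2): 8.1405% + 1.275% = 9.4155%.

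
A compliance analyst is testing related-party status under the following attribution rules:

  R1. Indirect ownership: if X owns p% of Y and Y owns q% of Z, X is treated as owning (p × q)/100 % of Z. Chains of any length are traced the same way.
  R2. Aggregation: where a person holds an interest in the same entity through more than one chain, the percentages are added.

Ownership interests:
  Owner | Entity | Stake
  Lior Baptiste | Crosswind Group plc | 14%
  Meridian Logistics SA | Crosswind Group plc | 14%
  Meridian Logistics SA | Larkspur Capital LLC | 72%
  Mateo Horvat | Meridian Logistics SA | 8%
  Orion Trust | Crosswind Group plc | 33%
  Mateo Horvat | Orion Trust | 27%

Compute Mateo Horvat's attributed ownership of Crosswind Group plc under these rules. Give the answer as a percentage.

10.03%

Chain via Orion Trust (R1): 27% × 33% = 8.91% of Crosswind Group plc.
Chain via Meridian Logistics SA (R1): 8% × 14% = 1.12% of Crosswind Group plc.
Aggregating (R2): 8.91% + 1.12% = 10.03%.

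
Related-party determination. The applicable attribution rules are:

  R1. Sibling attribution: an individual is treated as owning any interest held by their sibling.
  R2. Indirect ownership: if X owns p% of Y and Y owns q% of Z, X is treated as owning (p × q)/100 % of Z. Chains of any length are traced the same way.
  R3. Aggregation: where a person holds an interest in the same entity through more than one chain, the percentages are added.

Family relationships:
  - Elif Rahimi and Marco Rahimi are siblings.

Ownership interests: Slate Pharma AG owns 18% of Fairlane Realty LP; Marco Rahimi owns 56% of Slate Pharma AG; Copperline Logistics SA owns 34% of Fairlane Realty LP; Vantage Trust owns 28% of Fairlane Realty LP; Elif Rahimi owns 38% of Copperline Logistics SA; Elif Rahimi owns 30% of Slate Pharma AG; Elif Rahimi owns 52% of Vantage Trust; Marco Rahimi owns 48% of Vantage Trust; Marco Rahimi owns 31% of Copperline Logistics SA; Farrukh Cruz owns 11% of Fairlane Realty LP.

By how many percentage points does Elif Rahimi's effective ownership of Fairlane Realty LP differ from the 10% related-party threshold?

By sibling attribution (R1), Elif Rahimi is treated as also owning Marco Rahimi's interest in Slate Pharma AG, giving 30% + 56% = 86%.
By sibling attribution (R1), Elif Rahimi is treated as also owning Marco Rahimi's interest in Vantage Trust, giving 52% + 48% = 100%.
By sibling attribution (R1), Elif Rahimi is treated as also owning Marco Rahimi's interest in Copperline Logistics SA, giving 38% + 31% = 69%.
Chain via Slate Pharma AG (R2): 86% × 18% = 15.48% of Fairlane Realty LP.
Chain via Vantage Trust (R2): 100% × 28% = 28% of Fairlane Realty LP.
Chain via Copperline Logistics SA (R2): 69% × 34% = 23.46% of Fairlane Realty LP.
Aggregating (R3): 15.48% + 28% + 23.46% = 66.94%.
66.94% exceeds the 10% threshold by 56.94 percentage points.

56.94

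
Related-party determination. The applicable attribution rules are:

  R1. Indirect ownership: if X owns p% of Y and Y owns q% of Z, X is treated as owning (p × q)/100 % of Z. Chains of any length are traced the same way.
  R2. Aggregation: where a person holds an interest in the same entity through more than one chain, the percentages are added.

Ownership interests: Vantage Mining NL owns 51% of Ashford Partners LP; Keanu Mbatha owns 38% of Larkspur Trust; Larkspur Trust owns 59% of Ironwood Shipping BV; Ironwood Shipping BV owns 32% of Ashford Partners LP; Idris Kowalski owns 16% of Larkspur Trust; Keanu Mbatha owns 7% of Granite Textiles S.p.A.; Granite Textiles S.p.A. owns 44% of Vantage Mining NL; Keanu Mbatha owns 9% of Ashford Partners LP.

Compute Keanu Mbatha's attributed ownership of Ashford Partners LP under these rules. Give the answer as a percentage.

17.7452%

Chain via Granite Textiles S.p.A. → Vantage Mining NL (R1): 7% × 44% × 51% = 1.5708% of Ashford Partners LP.
Chain via Larkspur Trust → Ironwood Shipping BV (R1): 38% × 59% × 32% = 7.1744% of Ashford Partners LP.
Direct interest in Ashford Partners LP: 9%.
Aggregating (R2): 1.5708% + 7.1744% + 9% = 17.7452%.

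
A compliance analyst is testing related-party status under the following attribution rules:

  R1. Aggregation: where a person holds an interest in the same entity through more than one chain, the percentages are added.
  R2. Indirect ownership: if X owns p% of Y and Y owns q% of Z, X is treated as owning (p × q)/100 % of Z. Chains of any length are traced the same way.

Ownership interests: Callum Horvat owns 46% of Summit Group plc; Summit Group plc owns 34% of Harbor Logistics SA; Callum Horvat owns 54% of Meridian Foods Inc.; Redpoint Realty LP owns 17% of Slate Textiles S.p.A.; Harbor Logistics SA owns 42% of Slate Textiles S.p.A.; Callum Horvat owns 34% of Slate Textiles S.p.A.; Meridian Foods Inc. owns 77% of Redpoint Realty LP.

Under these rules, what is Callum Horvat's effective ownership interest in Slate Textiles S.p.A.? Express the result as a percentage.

47.6374%

Chain via Summit Group plc → Harbor Logistics SA (R2): 46% × 34% × 42% = 6.5688% of Slate Textiles S.p.A.
Chain via Meridian Foods Inc. → Redpoint Realty LP (R2): 54% × 77% × 17% = 7.0686% of Slate Textiles S.p.A.
Direct interest in Slate Textiles S.p.A: 34%.
Aggregating (R1): 6.5688% + 7.0686% + 34% = 47.6374%.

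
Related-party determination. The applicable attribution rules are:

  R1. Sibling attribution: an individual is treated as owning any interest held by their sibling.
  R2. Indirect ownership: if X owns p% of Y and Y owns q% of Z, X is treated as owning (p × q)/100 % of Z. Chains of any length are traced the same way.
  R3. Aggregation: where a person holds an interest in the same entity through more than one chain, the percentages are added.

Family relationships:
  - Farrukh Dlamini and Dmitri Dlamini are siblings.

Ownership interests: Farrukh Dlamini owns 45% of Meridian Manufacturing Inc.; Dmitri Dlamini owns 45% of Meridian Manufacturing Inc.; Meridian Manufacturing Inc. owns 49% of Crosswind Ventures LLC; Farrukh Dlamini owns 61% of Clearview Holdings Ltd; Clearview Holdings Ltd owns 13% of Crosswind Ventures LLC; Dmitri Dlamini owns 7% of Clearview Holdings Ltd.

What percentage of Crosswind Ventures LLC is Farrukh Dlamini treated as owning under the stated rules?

By sibling attribution (R1), Farrukh Dlamini is treated as also owning Dmitri Dlamini's interest in Clearview Holdings Ltd, giving 61% + 7% = 68%.
By sibling attribution (R1), Farrukh Dlamini is treated as also owning Dmitri Dlamini's interest in Meridian Manufacturing Inc, giving 45% + 45% = 90%.
Chain via Clearview Holdings Ltd (R2): 68% × 13% = 8.84% of Crosswind Ventures LLC.
Chain via Meridian Manufacturing Inc. (R2): 90% × 49% = 44.1% of Crosswind Ventures LLC.
Aggregating (R3): 8.84% + 44.1% = 52.94%.

52.94%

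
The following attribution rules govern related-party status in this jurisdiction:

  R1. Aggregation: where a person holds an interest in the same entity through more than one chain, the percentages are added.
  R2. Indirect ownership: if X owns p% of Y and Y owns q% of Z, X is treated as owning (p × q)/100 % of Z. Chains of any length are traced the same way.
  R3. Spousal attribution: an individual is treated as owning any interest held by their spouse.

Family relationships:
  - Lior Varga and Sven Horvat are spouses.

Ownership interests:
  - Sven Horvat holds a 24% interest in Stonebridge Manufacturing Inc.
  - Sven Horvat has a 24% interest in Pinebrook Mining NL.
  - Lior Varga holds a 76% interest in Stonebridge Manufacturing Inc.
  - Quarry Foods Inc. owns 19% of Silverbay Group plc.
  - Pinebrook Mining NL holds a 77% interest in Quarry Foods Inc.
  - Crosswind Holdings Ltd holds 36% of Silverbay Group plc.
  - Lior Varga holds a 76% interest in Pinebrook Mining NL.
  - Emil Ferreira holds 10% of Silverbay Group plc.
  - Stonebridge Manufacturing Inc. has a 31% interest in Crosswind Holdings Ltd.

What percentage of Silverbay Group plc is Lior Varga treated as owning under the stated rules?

By spousal attribution (R3), Lior Varga is treated as also owning Sven Horvat's interest in Pinebrook Mining NL, giving 76% + 24% = 100%.
By spousal attribution (R3), Lior Varga is treated as also owning Sven Horvat's interest in Stonebridge Manufacturing Inc, giving 76% + 24% = 100%.
Chain via Pinebrook Mining NL → Quarry Foods Inc. (R2): 100% × 77% × 19% = 14.63% of Silverbay Group plc.
Chain via Stonebridge Manufacturing Inc. → Crosswind Holdings Ltd (R2): 100% × 31% × 36% = 11.16% of Silverbay Group plc.
Aggregating (R1): 14.63% + 11.16% = 25.79%.

25.79%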